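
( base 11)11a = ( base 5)1032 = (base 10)142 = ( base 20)72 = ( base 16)8e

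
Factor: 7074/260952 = 2^( - 2 )*3^2*83^( - 1) = 9/332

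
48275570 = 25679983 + 22595587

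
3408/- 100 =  - 852/25=   - 34.08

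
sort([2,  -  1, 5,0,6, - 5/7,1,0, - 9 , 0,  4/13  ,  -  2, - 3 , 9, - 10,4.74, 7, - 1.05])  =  [-10, - 9, -3, - 2, - 1.05, - 1, - 5/7, 0, 0,0, 4/13,1, 2  ,  4.74, 5,6, 7, 9]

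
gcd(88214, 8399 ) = 1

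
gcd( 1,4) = 1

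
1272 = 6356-5084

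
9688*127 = 1230376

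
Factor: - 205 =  - 5^1 * 41^1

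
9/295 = 9/295 =0.03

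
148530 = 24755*6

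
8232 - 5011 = 3221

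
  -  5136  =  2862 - 7998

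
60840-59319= 1521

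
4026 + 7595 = 11621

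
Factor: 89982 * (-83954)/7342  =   - 3777174414/3671= - 2^1*3^2*13^1*3229^1*3671^( - 1)*4999^1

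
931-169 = 762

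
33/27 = 1 + 2/9  =  1.22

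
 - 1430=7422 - 8852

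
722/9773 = 722/9773 = 0.07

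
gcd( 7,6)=1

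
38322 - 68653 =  - 30331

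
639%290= 59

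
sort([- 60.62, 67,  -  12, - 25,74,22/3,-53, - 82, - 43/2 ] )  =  [ - 82, - 60.62,-53,-25, - 43/2,  -  12,22/3,67,74]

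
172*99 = 17028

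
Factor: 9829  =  9829^1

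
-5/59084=  -  5/59084=- 0.00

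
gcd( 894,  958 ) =2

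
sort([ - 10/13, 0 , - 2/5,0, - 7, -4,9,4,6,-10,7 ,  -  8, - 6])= [ - 10, -8, - 7, - 6, - 4,  -  10/13, - 2/5  ,  0,0,4, 6 , 7 , 9]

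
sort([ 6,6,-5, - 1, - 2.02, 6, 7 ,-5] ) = [ - 5,-5,-2.02, - 1, 6,6,6,7] 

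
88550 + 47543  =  136093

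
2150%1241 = 909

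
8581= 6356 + 2225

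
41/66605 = 41/66605 =0.00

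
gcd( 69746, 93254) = 2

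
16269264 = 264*61626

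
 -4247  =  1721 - 5968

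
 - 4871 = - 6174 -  - 1303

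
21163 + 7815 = 28978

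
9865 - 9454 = 411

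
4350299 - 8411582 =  - 4061283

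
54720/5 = 10944 = 10944.00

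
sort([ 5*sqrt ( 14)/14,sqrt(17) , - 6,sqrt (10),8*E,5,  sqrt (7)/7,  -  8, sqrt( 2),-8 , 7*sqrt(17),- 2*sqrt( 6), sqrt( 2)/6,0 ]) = [ - 8, - 8, - 6, - 2*sqrt(6), 0,sqrt ( 2) /6, sqrt(7)/7, 5 * sqrt (14)/14 , sqrt( 2), sqrt (10),sqrt(17 ),5, 8*E, 7*  sqrt(17 )] 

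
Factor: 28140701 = 29^2* 33461^1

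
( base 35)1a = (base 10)45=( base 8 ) 55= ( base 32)1D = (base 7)63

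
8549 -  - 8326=16875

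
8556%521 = 220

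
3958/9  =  439 + 7/9 = 439.78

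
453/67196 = 453/67196 = 0.01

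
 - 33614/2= - 16807 = - 16807.00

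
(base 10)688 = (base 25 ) 12d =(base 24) 14g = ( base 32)LG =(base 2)1010110000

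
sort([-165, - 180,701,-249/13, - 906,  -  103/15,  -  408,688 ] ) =[-906, - 408, - 180, - 165, - 249/13,  -  103/15,688, 701] 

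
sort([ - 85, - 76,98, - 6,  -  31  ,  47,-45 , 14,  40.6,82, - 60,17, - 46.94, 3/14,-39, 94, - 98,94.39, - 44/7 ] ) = [ - 98, - 85, - 76, - 60, - 46.94, - 45, - 39, - 31, - 44/7, - 6, 3/14,  14, 17,  40.6, 47,  82, 94,94.39,98]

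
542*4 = 2168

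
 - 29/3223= - 1 + 3194/3223 = -  0.01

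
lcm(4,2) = 4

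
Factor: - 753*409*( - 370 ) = 113951490 = 2^1*3^1*5^1*37^1*251^1*409^1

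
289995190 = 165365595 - -124629595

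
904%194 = 128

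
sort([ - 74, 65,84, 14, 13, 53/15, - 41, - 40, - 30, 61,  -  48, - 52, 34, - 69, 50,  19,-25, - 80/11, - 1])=[ - 74, - 69,  -  52,- 48, - 41,  -  40, - 30, - 25, - 80/11, - 1, 53/15, 13, 14, 19, 34,  50, 61, 65,84]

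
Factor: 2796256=2^5*87383^1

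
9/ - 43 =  - 9/43 = - 0.21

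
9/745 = 9/745 = 0.01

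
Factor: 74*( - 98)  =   - 7252 = -2^2*7^2*37^1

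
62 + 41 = 103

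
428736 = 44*9744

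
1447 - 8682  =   - 7235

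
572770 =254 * 2255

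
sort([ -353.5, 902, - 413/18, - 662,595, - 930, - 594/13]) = [ - 930, -662,-353.5, - 594/13, - 413/18,595 , 902 ] 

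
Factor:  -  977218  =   - 2^1*11^1*43^1* 1033^1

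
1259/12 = 104  +  11/12 = 104.92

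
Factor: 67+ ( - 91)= - 2^3 * 3^1 = -24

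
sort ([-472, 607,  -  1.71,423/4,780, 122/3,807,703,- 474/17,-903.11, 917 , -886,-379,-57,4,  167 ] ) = [ - 903.11  , - 886,-472,-379,-57, - 474/17,-1.71,4, 122/3 , 423/4, 167, 607, 703,780,807,917 ]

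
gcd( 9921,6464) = 1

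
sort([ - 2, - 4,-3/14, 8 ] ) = [-4, - 2,-3/14, 8]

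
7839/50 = 156 + 39/50 = 156.78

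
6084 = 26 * 234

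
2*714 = 1428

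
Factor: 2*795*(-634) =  - 2^2*3^1*5^1 *53^1*317^1 = - 1008060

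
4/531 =4/531 = 0.01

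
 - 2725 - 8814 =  - 11539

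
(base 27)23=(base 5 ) 212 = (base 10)57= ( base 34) 1n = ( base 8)71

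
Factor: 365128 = 2^3 * 45641^1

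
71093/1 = 71093 = 71093.00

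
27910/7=3987 + 1/7 = 3987.14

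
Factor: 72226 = 2^1*7^2*11^1  *  67^1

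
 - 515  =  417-932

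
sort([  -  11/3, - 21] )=[ - 21,- 11/3 ] 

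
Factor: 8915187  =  3^1*37^1*80317^1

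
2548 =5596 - 3048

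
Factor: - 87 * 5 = - 3^1*5^1 * 29^1=- 435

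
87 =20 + 67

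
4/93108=1/23277=0.00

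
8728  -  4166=4562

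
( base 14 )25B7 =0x19E5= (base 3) 100002112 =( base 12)3a05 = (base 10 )6629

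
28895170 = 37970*761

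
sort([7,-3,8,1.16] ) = [- 3, 1.16,7,  8 ] 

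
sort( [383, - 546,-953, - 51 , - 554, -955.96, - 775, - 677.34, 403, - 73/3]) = [ - 955.96, - 953, - 775, - 677.34, - 554, - 546, - 51, - 73/3,383,403]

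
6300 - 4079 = 2221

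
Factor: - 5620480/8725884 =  - 2^6*3^( - 1 )*5^1 * 4391^1*727157^ ( - 1 )=-  1405120/2181471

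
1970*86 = 169420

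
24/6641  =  24/6641  =  0.00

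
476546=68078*7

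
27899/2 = 27899/2 =13949.50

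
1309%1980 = 1309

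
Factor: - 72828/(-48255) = 2^2*3^1 * 5^(-1)*7^1*17^2*3217^(-1 ) = 24276/16085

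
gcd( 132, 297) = 33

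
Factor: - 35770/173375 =  -  98/475 =-2^1*5^(-2 )*7^2*19^ ( - 1) 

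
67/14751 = 67/14751  =  0.00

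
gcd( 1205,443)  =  1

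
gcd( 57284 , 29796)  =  4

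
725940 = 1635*444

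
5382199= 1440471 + 3941728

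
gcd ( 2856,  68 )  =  68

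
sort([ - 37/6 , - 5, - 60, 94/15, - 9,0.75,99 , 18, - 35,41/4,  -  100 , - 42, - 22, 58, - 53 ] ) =[ - 100, - 60, - 53 , - 42, - 35,-22, - 9, - 37/6, - 5,0.75, 94/15,41/4,18, 58,99]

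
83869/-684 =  - 83869/684 = - 122.62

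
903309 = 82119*11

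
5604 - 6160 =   -  556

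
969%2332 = 969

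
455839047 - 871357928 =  - 415518881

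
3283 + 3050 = 6333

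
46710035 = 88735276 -42025241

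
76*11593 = 881068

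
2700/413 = 6 + 222/413  =  6.54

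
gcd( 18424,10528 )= 2632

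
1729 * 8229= 14227941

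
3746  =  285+3461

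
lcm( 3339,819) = 43407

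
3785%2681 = 1104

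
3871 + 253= 4124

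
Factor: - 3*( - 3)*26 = 234 = 2^1*3^2*13^1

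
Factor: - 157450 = -2^1 *5^2 * 47^1 * 67^1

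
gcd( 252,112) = 28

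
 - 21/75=-1 + 18/25 = -0.28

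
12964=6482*2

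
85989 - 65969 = 20020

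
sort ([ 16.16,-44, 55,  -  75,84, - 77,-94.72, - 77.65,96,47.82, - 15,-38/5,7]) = [ - 94.72, - 77.65,-77, - 75,-44 , - 15,-38/5, 7,  16.16, 47.82, 55,  84, 96]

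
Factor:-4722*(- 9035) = 2^1*3^1*5^1*13^1*139^1*787^1  =  42663270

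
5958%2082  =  1794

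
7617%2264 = 825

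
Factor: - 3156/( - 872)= 789/218 = 2^( - 1 )*3^1*109^(-1)*263^1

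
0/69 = 0   =  0.00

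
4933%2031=871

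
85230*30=2556900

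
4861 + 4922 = 9783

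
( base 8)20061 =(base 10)8241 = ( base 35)6PG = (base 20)10C1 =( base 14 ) 3009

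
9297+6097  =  15394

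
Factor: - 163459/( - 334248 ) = 2^(-3)*3^( - 1)*19^(-1)*223^1= 223/456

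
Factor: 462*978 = 2^2*3^2*7^1*11^1*163^1 = 451836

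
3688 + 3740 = 7428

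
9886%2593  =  2107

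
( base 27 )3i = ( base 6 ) 243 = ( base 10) 99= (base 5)344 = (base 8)143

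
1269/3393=141/377 = 0.37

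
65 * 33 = 2145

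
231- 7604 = - 7373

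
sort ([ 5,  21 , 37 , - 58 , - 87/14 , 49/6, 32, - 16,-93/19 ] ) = [ - 58, - 16, - 87/14, - 93/19, 5, 49/6, 21,32,37 ]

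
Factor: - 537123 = -3^1* 179041^1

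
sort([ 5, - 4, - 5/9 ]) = [ - 4, - 5/9, 5]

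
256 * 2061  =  527616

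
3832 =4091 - 259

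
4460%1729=1002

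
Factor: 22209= 3^1*11^1*673^1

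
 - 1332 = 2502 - 3834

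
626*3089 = 1933714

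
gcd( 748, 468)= 4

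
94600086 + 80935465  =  175535551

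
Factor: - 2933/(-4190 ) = 2^( - 1)*5^( - 1)*7^1 =7/10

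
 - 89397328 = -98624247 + 9226919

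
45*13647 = 614115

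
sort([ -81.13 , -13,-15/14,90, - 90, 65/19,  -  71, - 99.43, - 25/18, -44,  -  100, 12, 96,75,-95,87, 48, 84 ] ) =[ - 100, - 99.43,  -  95,  -  90, - 81.13,-71,-44,  -  13,-25/18, - 15/14,  65/19,12, 48, 75, 84, 87,90, 96] 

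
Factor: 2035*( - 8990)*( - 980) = 2^3*5^3*7^2 *11^1*29^1*31^1*37^1 = 17928757000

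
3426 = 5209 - 1783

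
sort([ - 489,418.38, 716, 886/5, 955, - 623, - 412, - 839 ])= [ - 839, - 623, - 489,-412 , 886/5, 418.38,716,955 ] 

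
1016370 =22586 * 45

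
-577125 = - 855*675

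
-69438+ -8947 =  - 78385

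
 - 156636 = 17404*( - 9)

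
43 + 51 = 94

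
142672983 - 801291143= - 658618160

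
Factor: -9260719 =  - 13^1 * 193^1*3691^1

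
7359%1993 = 1380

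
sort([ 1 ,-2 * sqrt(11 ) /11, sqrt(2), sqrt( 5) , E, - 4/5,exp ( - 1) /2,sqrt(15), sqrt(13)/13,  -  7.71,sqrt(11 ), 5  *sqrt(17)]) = [ - 7.71, - 4/5, - 2*sqrt( 11)/11, exp( - 1)/2, sqrt( 13)/13,  1, sqrt( 2),sqrt( 5 ), E,sqrt ( 11 ), sqrt( 15), 5 * sqrt(17 ) ]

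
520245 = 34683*15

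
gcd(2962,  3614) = 2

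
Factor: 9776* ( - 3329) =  - 2^4*13^1 * 47^1*3329^1=- 32544304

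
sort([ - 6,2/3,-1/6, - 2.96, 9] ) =[-6,- 2.96, - 1/6,2/3, 9]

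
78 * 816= 63648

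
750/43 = 750/43 = 17.44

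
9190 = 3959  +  5231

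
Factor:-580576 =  - 2^5 * 18143^1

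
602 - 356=246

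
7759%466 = 303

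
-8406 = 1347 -9753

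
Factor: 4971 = 3^1*1657^1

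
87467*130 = 11370710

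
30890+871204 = 902094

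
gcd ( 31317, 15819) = 3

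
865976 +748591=1614567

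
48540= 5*9708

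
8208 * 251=2060208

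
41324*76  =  3140624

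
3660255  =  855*4281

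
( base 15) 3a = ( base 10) 55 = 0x37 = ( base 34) 1L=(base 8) 67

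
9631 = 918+8713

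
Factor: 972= 2^2 * 3^5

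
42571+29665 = 72236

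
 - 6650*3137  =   -20861050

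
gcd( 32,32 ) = 32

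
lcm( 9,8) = 72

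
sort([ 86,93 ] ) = [86,93]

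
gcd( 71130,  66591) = 3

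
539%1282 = 539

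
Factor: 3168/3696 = 6/7 = 2^1*3^1*7^( - 1)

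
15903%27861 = 15903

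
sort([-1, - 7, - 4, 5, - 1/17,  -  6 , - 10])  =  [  -  10,- 7, - 6,-4, - 1, -1/17,5] 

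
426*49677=21162402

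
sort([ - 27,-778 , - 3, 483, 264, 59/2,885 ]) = [ - 778,- 27,-3 , 59/2,264, 483,885 ]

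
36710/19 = 36710/19 = 1932.11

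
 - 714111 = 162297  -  876408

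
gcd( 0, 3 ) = 3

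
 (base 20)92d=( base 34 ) 35f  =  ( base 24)685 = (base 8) 7105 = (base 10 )3653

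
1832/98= 916/49 = 18.69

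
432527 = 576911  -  144384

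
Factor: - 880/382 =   -  440/191 = -2^3*5^1 * 11^1*191^( - 1 )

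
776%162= 128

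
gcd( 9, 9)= 9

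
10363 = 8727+1636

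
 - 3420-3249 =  - 6669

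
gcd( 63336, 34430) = 2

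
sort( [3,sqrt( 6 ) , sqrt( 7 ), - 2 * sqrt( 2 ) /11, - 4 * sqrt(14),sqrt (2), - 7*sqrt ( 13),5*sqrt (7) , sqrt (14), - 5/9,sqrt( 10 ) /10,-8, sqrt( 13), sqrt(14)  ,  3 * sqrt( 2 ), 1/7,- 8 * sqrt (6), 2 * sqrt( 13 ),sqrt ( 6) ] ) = [ - 7*sqrt( 13 ), - 8*sqrt(6 ), - 4*sqrt ( 14 ), - 8, - 5/9, - 2* sqrt ( 2 ) /11,1/7,sqrt( 10 ) /10,sqrt (2),sqrt( 6 ), sqrt ( 6 ), sqrt( 7), 3, sqrt (13),  sqrt( 14 ) , sqrt ( 14 ), 3*sqrt ( 2),  2 * sqrt (13 ),5 * sqrt(7)] 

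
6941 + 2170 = 9111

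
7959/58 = 7959/58 = 137.22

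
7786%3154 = 1478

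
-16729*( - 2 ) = 33458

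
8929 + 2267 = 11196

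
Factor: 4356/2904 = 3/2 = 2^( - 1)*3^1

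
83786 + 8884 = 92670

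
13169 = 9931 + 3238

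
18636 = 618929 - 600293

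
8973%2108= 541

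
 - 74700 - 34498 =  - 109198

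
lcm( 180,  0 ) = 0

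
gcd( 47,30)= 1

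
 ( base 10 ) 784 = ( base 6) 3344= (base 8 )1420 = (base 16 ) 310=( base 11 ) 653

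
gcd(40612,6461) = 923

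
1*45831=45831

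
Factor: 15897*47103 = 748796391 = 3^2 * 7^2*757^1*2243^1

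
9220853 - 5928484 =3292369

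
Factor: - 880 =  -2^4*5^1*11^1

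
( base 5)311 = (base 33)2f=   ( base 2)1010001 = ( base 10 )81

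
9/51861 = 3/17287= 0.00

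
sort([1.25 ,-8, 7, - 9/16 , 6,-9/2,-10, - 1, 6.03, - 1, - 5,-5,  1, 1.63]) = [-10,-8,-5, - 5, - 9/2, - 1  ,-1, - 9/16,1, 1.25, 1.63,6,6.03,7 ] 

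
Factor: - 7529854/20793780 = - 3764927/10396890 = - 2^( - 1)*3^(-3) * 5^(-1)*7^(-1) * 1709^1*2203^1*5501^ ( - 1)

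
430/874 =215/437 =0.49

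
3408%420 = 48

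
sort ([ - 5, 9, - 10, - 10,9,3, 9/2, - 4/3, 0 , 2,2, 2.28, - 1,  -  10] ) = [ -10, - 10, - 10,  -  5, - 4/3, - 1, 0, 2,2,2.28, 3 , 9/2, 9, 9]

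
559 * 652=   364468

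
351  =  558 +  - 207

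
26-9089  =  -9063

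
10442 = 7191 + 3251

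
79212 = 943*84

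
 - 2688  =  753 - 3441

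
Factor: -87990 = -2^1*3^1 * 5^1*7^1*419^1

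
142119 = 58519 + 83600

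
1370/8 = 171+1/4 = 171.25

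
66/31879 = 66/31879 = 0.00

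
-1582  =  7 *(-226 ) 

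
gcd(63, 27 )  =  9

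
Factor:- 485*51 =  - 24735 = - 3^1*5^1*17^1*97^1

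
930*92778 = 86283540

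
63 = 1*63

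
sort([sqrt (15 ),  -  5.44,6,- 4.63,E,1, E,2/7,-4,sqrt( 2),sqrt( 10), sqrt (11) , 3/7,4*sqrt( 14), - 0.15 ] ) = [ - 5.44, - 4.63, - 4, - 0.15,2/7, 3/7 , 1, sqrt( 2),E, E,sqrt( 10 ),  sqrt( 11)  ,  sqrt(15),6, 4*sqrt( 14) ] 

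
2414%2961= 2414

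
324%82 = 78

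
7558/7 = 7558/7 = 1079.71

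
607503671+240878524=848382195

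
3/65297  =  3/65297  =  0.00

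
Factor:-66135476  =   - 2^2*11^1*103^1 * 14593^1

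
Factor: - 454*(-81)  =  2^1*3^4 * 227^1 = 36774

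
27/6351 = 9/2117 = 0.00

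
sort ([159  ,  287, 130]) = [130,  159, 287 ]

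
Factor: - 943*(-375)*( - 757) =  - 3^1*5^3*23^1*41^1*757^1 = - 267694125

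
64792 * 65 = 4211480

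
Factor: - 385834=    - 2^1 * 192917^1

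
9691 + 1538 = 11229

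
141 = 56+85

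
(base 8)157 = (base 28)3R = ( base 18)63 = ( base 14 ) 7D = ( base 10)111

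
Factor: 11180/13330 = 26/31 = 2^1*13^1 * 31^( - 1) 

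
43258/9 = 4806+4/9=4806.44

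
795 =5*159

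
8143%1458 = 853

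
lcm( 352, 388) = 34144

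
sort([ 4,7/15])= [ 7/15  ,  4] 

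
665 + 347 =1012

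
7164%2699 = 1766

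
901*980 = 882980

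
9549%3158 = 75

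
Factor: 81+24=3^1 * 5^1*7^1 = 105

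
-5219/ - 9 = 5219/9  =  579.89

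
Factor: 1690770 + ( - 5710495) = -5^2*160789^1=-  4019725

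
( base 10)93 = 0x5D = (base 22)45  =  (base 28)39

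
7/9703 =7/9703=0.00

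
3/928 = 3/928 = 0.00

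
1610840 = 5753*280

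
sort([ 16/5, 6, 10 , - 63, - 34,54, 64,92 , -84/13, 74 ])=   [ - 63, - 34, - 84/13, 16/5,6, 10,54,64,74,92]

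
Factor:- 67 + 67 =0 = 0^1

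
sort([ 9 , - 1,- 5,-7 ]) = [  -  7, - 5, - 1,  9 ]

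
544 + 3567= 4111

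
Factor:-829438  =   - 2^1*229^1*1811^1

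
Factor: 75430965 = 3^1 * 5^1*227^1*22153^1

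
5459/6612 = 5459/6612 = 0.83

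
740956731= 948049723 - 207092992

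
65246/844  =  77 + 129/422= 77.31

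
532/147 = 3+13/21 = 3.62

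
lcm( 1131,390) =11310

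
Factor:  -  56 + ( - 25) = -81 = - 3^4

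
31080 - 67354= - 36274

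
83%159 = 83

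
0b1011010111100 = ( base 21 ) d43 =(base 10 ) 5820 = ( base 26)8FM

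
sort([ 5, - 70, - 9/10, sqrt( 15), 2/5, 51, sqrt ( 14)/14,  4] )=[ - 70, - 9/10,  sqrt(14 )/14,2/5,  sqrt(15 ),  4,5,51]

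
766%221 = 103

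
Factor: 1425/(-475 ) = - 3^1= -3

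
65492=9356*7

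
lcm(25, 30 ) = 150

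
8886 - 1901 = 6985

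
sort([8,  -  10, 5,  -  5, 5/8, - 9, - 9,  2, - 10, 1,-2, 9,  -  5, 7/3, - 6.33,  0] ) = [ - 10, -10, - 9, - 9, - 6.33, -5, - 5, - 2, 0, 5/8,1, 2, 7/3, 5,8, 9] 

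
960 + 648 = 1608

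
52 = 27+25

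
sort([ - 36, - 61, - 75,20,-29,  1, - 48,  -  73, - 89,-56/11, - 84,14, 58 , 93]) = [ - 89, - 84, - 75,  -  73,- 61,-48, - 36, - 29, - 56/11, 1,14,20, 58,93 ] 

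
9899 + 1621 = 11520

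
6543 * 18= 117774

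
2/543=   2/543 = 0.00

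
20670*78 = 1612260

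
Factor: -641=  -  641^1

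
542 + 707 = 1249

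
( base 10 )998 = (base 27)19Q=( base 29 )15c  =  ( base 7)2624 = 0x3e6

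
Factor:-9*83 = -747 = - 3^2 * 83^1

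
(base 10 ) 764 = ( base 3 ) 1001022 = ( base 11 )635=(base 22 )1cg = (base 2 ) 1011111100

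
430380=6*71730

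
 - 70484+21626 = - 48858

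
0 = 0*( - 2257 ) 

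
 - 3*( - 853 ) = 2559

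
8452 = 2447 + 6005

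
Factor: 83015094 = 2^1*3^1 * 107^1 * 191^1*677^1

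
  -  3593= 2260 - 5853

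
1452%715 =22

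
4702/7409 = 4702/7409=0.63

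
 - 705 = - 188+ - 517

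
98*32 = 3136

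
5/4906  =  5/4906= 0.00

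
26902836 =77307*348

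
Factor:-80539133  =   - 83^1 * 970351^1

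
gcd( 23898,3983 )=3983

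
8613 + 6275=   14888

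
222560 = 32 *6955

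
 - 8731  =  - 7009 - 1722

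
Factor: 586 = 2^1*293^1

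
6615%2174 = 93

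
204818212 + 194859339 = 399677551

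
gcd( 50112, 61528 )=8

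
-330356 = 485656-816012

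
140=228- 88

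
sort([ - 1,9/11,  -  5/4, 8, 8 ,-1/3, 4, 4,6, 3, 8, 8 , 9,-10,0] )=[ - 10, - 5/4, - 1, - 1/3, 0,9/11,3, 4, 4, 6, 8, 8, 8,8, 9] 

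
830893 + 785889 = 1616782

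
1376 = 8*172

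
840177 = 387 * 2171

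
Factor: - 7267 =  - 13^2*43^1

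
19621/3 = 19621/3= 6540.33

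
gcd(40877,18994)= 1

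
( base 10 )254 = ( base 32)7U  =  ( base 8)376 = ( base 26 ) 9K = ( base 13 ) 167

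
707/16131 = 707/16131 = 0.04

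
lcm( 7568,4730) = 37840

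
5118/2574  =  853/429 = 1.99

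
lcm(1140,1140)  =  1140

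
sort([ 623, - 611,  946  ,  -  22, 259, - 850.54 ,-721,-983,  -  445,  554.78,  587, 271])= [  -  983, - 850.54, - 721 , - 611, - 445, - 22, 259,  271, 554.78,587,623,  946]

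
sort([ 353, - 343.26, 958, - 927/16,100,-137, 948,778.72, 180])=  [ -343.26, -137,-927/16, 100, 180,  353, 778.72, 948,958]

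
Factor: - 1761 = - 3^1*587^1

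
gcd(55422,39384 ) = 18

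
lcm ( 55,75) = 825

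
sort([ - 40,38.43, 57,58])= [ - 40, 38.43,57, 58] 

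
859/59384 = 859/59384 = 0.01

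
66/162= 11/27 = 0.41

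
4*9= 36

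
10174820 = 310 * 32822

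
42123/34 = 1238 + 31/34 = 1238.91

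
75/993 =25/331= 0.08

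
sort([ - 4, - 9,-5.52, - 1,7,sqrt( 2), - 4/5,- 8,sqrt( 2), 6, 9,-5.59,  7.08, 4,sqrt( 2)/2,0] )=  [ - 9,  -  8, - 5.59, - 5.52, - 4,-1,-4/5, 0, sqrt ( 2)/2,sqrt(2),sqrt( 2), 4, 6,7, 7.08,9] 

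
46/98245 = 46/98245 = 0.00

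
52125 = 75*695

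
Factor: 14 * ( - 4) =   -  2^3 * 7^1 = - 56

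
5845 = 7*835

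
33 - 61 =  - 28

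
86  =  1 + 85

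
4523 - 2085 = 2438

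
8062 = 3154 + 4908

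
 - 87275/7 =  - 87275/7 = - 12467.86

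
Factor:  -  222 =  - 2^1 * 3^1 * 37^1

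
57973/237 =57973/237 = 244.61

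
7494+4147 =11641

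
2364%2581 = 2364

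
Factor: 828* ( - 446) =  - 369288 = -  2^3 * 3^2*23^1*223^1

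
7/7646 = 7/7646= 0.00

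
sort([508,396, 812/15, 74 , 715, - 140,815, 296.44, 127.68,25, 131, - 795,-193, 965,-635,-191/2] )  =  [ - 795, - 635,  -  193, - 140, - 191/2,25 , 812/15, 74, 127.68, 131,  296.44 , 396,508 , 715,815,  965]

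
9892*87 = 860604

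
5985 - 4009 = 1976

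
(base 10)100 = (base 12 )84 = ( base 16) 64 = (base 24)44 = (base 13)79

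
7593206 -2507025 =5086181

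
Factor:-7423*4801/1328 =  - 35637823/1328=- 2^ ( - 4 )*13^1*83^( - 1)*571^1*4801^1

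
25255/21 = 1202 + 13/21 = 1202.62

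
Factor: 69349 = 7^1*9907^1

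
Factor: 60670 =2^1*5^1*6067^1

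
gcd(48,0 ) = 48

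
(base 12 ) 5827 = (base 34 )8GV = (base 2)10011001011111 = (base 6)113251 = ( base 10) 9823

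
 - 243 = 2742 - 2985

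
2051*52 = 106652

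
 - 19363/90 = -216+ 77/90 =- 215.14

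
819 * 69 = 56511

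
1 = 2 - 1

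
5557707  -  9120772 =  - 3563065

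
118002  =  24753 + 93249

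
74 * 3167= 234358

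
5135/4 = 1283  +  3/4 = 1283.75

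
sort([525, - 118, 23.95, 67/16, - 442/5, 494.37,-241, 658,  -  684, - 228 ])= [- 684, - 241, - 228, - 118,-442/5, 67/16, 23.95, 494.37 , 525, 658 ]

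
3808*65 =247520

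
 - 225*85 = -19125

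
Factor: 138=2^1*3^1*23^1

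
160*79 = 12640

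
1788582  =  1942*921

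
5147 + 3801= 8948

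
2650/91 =29 + 11/91 = 29.12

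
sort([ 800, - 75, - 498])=[-498, - 75, 800 ] 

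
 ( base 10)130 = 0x82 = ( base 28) 4i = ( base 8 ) 202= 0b10000010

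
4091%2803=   1288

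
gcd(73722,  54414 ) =6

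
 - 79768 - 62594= - 142362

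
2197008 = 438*5016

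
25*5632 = 140800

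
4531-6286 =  - 1755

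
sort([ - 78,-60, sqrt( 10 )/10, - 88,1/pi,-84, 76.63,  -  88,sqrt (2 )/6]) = [ - 88, - 88, - 84, -78 ,-60, sqrt(2 )/6, sqrt ( 10 )/10,1/pi, 76.63] 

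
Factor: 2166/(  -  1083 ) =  -2^1 = - 2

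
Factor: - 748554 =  - 2^1*3^1*124759^1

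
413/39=10  +  23/39=10.59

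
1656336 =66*25096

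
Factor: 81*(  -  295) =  - 23895 = -3^4*5^1*59^1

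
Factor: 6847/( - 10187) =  - 41^1*61^( -1) = -  41/61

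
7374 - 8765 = - 1391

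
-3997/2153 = -3997/2153 = - 1.86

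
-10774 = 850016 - 860790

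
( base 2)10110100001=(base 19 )3ig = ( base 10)1441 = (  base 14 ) 74d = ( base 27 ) 1QA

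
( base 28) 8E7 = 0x1a0f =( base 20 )gdb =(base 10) 6671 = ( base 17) 1617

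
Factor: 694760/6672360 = 3^( - 1) * 11^1*1579^1*55603^( - 1) = 17369/166809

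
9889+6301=16190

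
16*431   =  6896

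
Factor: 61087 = 13^1*37^1 * 127^1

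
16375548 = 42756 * 383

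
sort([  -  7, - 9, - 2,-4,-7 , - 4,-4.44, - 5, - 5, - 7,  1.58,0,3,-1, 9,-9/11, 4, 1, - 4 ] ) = [ - 9,-7, - 7,- 7,-5, - 5, - 4.44, - 4,-4, - 4,- 2, - 1,-9/11, 0, 1,1.58,3, 4,9]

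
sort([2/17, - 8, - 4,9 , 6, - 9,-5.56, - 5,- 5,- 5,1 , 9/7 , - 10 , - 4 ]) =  [ - 10,-9,-8,-5.56, - 5  , - 5 , -5,-4,-4,2/17, 1, 9/7,  6,9] 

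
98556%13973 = 745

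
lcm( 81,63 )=567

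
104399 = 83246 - -21153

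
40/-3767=-40/3767   =  - 0.01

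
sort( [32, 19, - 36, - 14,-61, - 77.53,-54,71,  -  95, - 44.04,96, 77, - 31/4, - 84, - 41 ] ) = [-95, - 84 , - 77.53,-61, - 54,  -  44.04, - 41, - 36,  -  14,-31/4, 19, 32,71, 77, 96]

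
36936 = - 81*( - 456 )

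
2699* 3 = 8097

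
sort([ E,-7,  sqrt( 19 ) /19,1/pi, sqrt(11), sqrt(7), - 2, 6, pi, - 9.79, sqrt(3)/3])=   [ -9.79, - 7,-2  ,  sqrt (19)/19,1/pi , sqrt(3)/3, sqrt( 7 ), E, pi, sqrt(11),6]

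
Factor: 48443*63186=2^1*3^1*193^1*251^1* 10531^1 = 3060919398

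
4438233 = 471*9423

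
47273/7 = 6753 + 2/7= 6753.29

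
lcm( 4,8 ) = 8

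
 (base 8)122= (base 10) 82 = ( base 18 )4a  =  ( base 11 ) 75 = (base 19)46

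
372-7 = 365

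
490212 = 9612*51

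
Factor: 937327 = 19^1*49333^1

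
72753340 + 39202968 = 111956308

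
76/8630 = 38/4315 = 0.01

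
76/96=19/24 = 0.79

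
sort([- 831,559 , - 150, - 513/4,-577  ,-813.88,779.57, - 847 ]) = [ - 847, - 831, - 813.88, - 577,-150,-513/4, 559,779.57 ]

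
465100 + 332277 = 797377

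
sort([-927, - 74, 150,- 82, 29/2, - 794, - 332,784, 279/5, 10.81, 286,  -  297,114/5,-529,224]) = [ - 927, - 794, - 529, - 332, - 297 , - 82, - 74,10.81 , 29/2,114/5,279/5,150,224,  286,784]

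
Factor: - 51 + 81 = 2^1*3^1*5^1 = 30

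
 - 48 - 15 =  - 63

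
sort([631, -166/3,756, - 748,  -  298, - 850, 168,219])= [ - 850 ,-748,  -  298, - 166/3,  168,219,  631, 756]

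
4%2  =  0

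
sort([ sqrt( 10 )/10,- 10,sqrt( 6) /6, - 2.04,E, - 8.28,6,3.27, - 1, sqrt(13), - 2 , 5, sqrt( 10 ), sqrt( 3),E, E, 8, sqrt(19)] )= [ - 10,-8.28, - 2.04,-2, - 1, sqrt( 10)/10, sqrt(6 )/6 , sqrt( 3),  E, E, E,  sqrt(10),3.27, sqrt(13),sqrt( 19), 5, 6, 8] 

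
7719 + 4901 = 12620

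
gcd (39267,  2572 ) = 1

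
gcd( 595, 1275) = 85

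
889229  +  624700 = 1513929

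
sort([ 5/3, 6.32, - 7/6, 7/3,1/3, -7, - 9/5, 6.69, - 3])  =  [ - 7, -3, - 9/5, - 7/6 , 1/3, 5/3,7/3 , 6.32,6.69 ]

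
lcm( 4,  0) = 0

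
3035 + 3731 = 6766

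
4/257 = 4/257 = 0.02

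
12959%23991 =12959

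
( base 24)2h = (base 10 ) 65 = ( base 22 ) 2l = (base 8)101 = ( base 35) 1u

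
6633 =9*737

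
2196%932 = 332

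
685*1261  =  863785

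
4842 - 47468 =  -42626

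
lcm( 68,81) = 5508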